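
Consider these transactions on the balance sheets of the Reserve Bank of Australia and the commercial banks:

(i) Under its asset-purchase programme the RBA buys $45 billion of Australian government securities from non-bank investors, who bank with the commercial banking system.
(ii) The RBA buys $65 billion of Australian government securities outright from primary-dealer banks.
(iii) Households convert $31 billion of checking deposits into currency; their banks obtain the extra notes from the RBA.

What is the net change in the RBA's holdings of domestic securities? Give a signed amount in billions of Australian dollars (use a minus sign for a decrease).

+$110 billion

RBA balance sheet:
  Assets:      Securities +$110B
  Liabilities: Bank reserves +$79B, Currency in circulation +$31B
Commercial banking system:
  Assets:      Reserves at CB +$79B, Securities −$65B
  Liabilities: Checkable deposits +$14B
So the change in the RBA's holdings of domestic securities is +$110 billion.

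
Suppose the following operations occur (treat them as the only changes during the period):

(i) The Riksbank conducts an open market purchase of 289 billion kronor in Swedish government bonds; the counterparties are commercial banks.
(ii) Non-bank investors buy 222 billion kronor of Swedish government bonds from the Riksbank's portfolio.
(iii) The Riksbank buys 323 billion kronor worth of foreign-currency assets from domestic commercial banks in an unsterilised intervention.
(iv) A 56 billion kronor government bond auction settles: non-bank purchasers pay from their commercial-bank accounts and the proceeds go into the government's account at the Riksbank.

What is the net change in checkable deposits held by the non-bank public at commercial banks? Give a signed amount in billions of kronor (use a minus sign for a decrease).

-278 billion

Riksbank balance sheet:
  Assets:      Securities +67B, Foreign assets +323B
  Liabilities: Bank reserves +334B, Government deposits +56B
Commercial banking system:
  Assets:      Reserves at CB +334B, Securities −289B, Foreign assets −323B
  Liabilities: Checkable deposits −278B
So the change in checkable deposits held by the non-bank public at commercial banks is -278 billion.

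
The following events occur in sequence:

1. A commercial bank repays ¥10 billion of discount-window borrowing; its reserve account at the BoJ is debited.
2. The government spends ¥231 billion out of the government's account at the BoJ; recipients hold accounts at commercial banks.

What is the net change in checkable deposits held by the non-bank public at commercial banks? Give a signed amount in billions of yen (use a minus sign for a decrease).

Discount-window repayment ¥10 billion: the counterparty is a bank, so public deposits are unchanged → 0.
Government spending ¥231 billion: non-bank counterparties' bank balances rise → +¥231B.
Net: 0 + 231 = +¥231 billion.

+¥231 billion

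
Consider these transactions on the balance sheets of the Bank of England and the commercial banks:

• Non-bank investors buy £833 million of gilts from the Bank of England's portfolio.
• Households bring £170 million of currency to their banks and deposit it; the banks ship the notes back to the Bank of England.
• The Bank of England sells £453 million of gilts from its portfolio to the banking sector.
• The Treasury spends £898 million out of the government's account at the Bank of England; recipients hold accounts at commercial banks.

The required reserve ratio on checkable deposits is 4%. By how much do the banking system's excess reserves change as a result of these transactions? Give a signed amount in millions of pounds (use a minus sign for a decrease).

Asset sale (to non-banks) £833 million: reserves −£833M, deposits −£833M.
Currency deposit £170 million: reserves +£170M, deposits +£170M.
OMO sale (to banks) £453 million: reserves −£453M, deposits 0.
Government spending £898 million: reserves +£898M, deposits +£898M.
Totals: Δreserves = −£218M, Δdeposits = +£235M.
Δrequired reserves = 4% × +£235M = +£9.4M.
Δexcess reserves = Δreserves − Δrequired = −£218M − (+£9.4M) = -£227.4 million.

-£227.4 million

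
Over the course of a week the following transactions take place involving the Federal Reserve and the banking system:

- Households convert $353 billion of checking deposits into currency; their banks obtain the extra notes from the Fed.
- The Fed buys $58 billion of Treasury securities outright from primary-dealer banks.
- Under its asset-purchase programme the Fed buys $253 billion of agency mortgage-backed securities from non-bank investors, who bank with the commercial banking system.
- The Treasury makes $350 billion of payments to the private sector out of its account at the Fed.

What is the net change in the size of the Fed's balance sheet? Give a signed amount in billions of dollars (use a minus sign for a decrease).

Currency withdrawal $353 billion: only the composition of liabilities changes → 0.
OMO purchase (from banks) $58 billion: a Fed asset is acquired → +$58B.
Asset purchase (from non-banks) $253 billion: a Fed asset is acquired → +$253B.
Government spending $350 billion: only the composition of liabilities changes → 0.
Net: 0 + 58 + 253 + 0 = +$311 billion.

+$311 billion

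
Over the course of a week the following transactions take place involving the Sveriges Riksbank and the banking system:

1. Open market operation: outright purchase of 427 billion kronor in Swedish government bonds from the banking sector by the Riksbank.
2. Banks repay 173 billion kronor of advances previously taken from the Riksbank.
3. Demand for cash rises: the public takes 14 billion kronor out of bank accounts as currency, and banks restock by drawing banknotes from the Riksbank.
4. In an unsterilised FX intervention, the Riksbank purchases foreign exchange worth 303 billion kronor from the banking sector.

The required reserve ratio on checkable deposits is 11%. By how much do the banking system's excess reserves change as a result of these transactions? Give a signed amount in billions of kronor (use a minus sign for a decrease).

OMO purchase (from banks) 427 billion kronor: reserves +427B, deposits 0.
Discount-window repayment 173 billion kronor: reserves −173B, deposits 0.
Currency withdrawal 14 billion kronor: reserves −14B, deposits −14B.
FX purchase 303 billion kronor: reserves +303B, deposits 0.
Totals: Δreserves = +543B, Δdeposits = −14B.
Δrequired reserves = 11% × −14B = −1.54B.
Δexcess reserves = Δreserves − Δrequired = +543B − (−1.54B) = +544.54 billion.

+544.54 billion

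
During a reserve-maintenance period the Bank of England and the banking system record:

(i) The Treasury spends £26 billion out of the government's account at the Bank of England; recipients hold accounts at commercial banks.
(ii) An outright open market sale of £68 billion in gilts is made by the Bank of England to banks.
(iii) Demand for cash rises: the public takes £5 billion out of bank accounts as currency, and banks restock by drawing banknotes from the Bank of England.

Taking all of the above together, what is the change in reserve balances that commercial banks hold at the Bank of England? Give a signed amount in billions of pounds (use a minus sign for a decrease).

-£47 billion

Bank of England balance sheet:
  Assets:      Securities −£68B
  Liabilities: Bank reserves −£47B, Currency in circulation +£5B, Government deposits −£26B
So the change in reserve balances that commercial banks hold at the Bank of England is -£47 billion.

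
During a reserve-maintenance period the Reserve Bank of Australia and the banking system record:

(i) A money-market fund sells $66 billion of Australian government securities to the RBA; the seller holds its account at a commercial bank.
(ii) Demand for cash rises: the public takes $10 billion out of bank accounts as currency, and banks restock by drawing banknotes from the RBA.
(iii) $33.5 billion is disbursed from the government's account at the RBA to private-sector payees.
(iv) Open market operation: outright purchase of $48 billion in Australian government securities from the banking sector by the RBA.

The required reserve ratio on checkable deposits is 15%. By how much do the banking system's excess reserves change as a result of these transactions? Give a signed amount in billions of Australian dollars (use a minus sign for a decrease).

+$124.075 billion

Asset purchase (from non-banks) $66 billion: reserves +$66B, deposits +$66B.
Currency withdrawal $10 billion: reserves −$10B, deposits −$10B.
Government spending $33.5 billion: reserves +$33.5B, deposits +$33.5B.
OMO purchase (from banks) $48 billion: reserves +$48B, deposits 0.
Totals: Δreserves = +$137.5B, Δdeposits = +$89.5B.
Δrequired reserves = 15% × +$89.5B = +$13.425B.
Δexcess reserves = Δreserves − Δrequired = +$137.5B − (+$13.425B) = +$124.075 billion.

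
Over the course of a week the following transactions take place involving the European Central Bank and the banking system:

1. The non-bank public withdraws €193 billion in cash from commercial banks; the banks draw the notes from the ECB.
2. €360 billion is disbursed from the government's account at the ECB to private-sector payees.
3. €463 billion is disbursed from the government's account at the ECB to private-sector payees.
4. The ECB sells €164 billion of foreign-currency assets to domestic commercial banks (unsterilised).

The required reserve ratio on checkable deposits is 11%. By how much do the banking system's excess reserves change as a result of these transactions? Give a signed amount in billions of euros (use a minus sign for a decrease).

Currency withdrawal €193 billion: reserves −€193B, deposits −€193B.
Government spending €360 billion: reserves +€360B, deposits +€360B.
Government spending €463 billion: reserves +€463B, deposits +€463B.
FX sale €164 billion: reserves −€164B, deposits 0.
Totals: Δreserves = +€466B, Δdeposits = +€630B.
Δrequired reserves = 11% × +€630B = +€69.3B.
Δexcess reserves = Δreserves − Δrequired = +€466B − (+€69.3B) = +€396.7 billion.

+€396.7 billion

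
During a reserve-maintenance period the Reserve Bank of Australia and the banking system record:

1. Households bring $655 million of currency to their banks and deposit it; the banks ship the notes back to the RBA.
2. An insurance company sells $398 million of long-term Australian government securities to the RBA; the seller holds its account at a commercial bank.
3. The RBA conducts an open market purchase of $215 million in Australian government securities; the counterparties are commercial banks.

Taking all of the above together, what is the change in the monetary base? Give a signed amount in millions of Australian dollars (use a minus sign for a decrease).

+$613 million

RBA balance sheet:
  Assets:      Securities +$613M
  Liabilities: Bank reserves +$1268M, Currency in circulation −$655M
Monetary base = currency + reserves: −$655M + (+$1268M) = +$613 million.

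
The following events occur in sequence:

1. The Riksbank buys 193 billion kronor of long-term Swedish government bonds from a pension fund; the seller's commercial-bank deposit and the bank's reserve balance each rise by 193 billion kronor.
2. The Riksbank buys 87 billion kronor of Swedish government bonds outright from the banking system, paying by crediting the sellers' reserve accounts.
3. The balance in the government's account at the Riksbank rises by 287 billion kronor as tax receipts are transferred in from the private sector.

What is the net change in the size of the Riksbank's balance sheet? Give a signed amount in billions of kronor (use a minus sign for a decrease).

+280 billion

Asset purchase (from non-banks) 193 billion kronor: a Riksbank asset is acquired → +193B.
OMO purchase (from banks) 87 billion kronor: a Riksbank asset is acquired → +87B.
Government account inflow 287 billion kronor: only the composition of liabilities changes → 0.
Net: 193 + 87 + 0 = +280 billion.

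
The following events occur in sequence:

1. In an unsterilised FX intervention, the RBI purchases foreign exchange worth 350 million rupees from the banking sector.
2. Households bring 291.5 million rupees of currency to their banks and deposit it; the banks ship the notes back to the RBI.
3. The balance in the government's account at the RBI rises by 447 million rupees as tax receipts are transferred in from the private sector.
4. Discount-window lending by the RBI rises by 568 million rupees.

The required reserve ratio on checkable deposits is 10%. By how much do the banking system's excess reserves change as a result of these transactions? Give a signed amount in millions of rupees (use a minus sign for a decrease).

+778.05 million

FX purchase 350 million rupees: reserves +350M, deposits 0.
Currency deposit 291.5 million rupees: reserves +291.5M, deposits +291.5M.
Government account inflow 447 million rupees: reserves −447M, deposits −447M.
Discount-window loan 568 million rupees: reserves +568M, deposits 0.
Totals: Δreserves = +762.5M, Δdeposits = −155.5M.
Δrequired reserves = 10% × −155.5M = −15.55M.
Δexcess reserves = Δreserves − Δrequired = +762.5M − (−15.55M) = +778.05 million.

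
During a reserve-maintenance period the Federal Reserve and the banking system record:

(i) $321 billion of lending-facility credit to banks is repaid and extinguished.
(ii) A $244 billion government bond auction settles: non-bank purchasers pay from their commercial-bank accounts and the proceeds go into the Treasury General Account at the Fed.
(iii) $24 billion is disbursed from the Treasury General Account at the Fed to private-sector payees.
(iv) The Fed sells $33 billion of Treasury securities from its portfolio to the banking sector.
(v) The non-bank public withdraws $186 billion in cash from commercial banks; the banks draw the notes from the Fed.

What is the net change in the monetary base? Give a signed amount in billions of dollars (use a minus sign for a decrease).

Discount-window repayment $321 billion: Fed balance sheet contracts → −$321B.
Government account inflow $244 billion: reserves shift to a non-base liability → −$244B.
Government spending $24 billion: a non-base liability converts back to reserves → +$24B.
OMO sale (to banks) $33 billion: Fed balance sheet contracts → −$33B.
Currency withdrawal $186 billion: just a shift between currency and reserves — both are base money → 0.
Net: −321 − 244 + 24 − 33 + 0 = -$574 billion.

-$574 billion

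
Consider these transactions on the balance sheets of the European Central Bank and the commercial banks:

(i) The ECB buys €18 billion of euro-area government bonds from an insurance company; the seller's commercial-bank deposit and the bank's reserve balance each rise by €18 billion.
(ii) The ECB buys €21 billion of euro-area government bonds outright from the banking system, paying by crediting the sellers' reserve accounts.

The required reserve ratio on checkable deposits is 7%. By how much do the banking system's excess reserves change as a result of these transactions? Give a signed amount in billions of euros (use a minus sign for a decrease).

+€37.74 billion

Asset purchase (from non-banks) €18 billion: reserves +€18B, deposits +€18B.
OMO purchase (from banks) €21 billion: reserves +€21B, deposits 0.
Totals: Δreserves = +€39B, Δdeposits = +€18B.
Δrequired reserves = 7% × +€18B = +€1.26B.
Δexcess reserves = Δreserves − Δrequired = +€39B − (+€1.26B) = +€37.74 billion.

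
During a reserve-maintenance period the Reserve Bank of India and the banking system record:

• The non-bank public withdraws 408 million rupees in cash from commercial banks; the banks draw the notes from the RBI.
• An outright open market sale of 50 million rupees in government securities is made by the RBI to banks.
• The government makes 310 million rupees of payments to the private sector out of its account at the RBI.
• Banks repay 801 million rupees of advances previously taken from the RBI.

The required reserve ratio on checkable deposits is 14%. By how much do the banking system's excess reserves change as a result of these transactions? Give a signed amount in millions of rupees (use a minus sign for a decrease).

Currency withdrawal 408 million rupees: reserves −408M, deposits −408M.
OMO sale (to banks) 50 million rupees: reserves −50M, deposits 0.
Government spending 310 million rupees: reserves +310M, deposits +310M.
Discount-window repayment 801 million rupees: reserves −801M, deposits 0.
Totals: Δreserves = −949M, Δdeposits = −98M.
Δrequired reserves = 14% × −98M = −13.72M.
Δexcess reserves = Δreserves − Δrequired = −949M − (−13.72M) = -935.28 million.

-935.28 million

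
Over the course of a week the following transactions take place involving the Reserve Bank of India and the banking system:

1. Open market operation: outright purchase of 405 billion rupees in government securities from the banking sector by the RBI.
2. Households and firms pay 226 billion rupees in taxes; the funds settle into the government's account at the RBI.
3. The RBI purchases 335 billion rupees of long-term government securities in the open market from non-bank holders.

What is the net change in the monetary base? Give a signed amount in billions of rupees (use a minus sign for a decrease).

RBI balance sheet:
  Assets:      Securities +740B
  Liabilities: Bank reserves +514B, Government deposits +226B
Monetary base = currency + reserves: 0 + (+514B) = +514 billion.

+514 billion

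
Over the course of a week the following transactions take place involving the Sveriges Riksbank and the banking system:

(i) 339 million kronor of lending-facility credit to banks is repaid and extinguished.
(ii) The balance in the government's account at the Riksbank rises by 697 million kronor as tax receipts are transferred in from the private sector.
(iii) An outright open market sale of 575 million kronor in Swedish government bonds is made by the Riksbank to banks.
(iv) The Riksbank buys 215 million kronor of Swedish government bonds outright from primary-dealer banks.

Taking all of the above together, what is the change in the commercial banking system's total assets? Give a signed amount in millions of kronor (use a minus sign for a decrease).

Riksbank balance sheet:
  Assets:      Securities −360M, Loans to banks −339M
  Liabilities: Bank reserves −1396M, Government deposits +697M
Commercial banking system:
  Assets:      Reserves at CB −1396M, Securities +360M
  Liabilities: Checkable deposits −697M, Borrowings from CB −339M
Change in total bank assets = -1036 million.

-1036 million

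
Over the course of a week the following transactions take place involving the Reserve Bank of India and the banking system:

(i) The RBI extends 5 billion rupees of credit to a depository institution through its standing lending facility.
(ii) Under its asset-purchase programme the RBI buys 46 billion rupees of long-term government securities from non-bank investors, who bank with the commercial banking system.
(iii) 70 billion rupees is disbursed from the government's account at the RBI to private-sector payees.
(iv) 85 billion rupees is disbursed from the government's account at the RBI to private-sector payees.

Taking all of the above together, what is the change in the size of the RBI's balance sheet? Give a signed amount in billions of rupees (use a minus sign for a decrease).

+51 billion

RBI balance sheet:
  Assets:      Securities +46B, Loans to banks +5B
  Liabilities: Bank reserves +206B, Government deposits −155B
Change in total RBI assets = +51 billion.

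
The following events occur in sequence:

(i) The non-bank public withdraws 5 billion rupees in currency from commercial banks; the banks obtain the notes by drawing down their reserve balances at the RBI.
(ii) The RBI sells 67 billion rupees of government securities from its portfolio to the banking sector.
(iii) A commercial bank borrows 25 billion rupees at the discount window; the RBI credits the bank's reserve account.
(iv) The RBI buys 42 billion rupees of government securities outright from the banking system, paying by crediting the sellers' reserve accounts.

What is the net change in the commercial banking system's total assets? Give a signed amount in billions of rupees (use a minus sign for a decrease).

+20 billion

Currency withdrawal 5 billion rupees: bank balance sheets shrink → −5B.
OMO sale (to banks) 67 billion rupees: just an asset swap on bank balance sheets → 0.
Discount-window loan 25 billion rupees: bank balance sheets expand → +25B.
OMO purchase (from banks) 42 billion rupees: just an asset swap on bank balance sheets → 0.
Net: −5 + 0 + 25 + 0 = +20 billion.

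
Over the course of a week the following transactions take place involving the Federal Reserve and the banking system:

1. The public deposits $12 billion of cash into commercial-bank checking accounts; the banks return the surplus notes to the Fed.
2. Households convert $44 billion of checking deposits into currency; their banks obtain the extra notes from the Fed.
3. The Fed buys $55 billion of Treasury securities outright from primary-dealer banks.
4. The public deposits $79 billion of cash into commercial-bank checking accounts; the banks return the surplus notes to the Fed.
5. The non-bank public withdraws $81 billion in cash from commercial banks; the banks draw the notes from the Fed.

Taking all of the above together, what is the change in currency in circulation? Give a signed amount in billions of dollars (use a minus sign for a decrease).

Currency deposit $12 billion: notes return to the central bank → −$12B.
Currency withdrawal $44 billion: notes leave the central bank → +$44B.
OMO purchase (from banks) $55 billion: no currency enters or leaves circulation → 0.
Currency deposit $79 billion: notes return to the central bank → −$79B.
Currency withdrawal $81 billion: notes leave the central bank → +$81B.
Net: −12 + 44 + 0 − 79 + 81 = +$34 billion.

+$34 billion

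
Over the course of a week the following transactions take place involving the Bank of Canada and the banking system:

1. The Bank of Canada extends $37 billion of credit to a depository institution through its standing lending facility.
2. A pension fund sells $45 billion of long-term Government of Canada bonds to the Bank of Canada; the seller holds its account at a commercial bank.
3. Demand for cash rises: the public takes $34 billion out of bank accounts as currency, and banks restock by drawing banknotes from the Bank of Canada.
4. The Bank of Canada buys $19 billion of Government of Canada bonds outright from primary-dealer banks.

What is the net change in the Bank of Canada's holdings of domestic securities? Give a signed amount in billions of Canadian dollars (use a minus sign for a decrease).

+$64 billion

Discount-window loan $37 billion: the Bank of Canada's securities portfolio is untouched → 0.
Asset purchase (from non-banks) $45 billion: securities added to the Bank of Canada's portfolio → +$45B.
Currency withdrawal $34 billion: the Bank of Canada's securities portfolio is untouched → 0.
OMO purchase (from banks) $19 billion: securities added to the Bank of Canada's portfolio → +$19B.
Net: 0 + 45 + 0 + 19 = +$64 billion.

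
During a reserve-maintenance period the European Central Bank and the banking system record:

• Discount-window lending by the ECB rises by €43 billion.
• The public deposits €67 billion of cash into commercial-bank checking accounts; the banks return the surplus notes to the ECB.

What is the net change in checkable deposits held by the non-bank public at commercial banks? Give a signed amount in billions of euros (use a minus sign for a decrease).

Discount-window loan €43 billion: the counterparty is a bank, so public deposits are unchanged → 0.
Currency deposit €67 billion: non-bank counterparties' bank balances rise → +€67B.
Net: 0 + 67 = +€67 billion.

+€67 billion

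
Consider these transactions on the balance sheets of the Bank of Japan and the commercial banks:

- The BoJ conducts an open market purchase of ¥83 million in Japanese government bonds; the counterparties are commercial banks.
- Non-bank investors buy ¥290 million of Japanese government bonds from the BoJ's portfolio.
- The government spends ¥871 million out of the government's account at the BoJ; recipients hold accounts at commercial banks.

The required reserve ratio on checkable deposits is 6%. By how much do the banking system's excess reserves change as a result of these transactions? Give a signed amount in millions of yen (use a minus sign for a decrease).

OMO purchase (from banks) ¥83 million: reserves +¥83M, deposits 0.
Asset sale (to non-banks) ¥290 million: reserves −¥290M, deposits −¥290M.
Government spending ¥871 million: reserves +¥871M, deposits +¥871M.
Totals: Δreserves = +¥664M, Δdeposits = +¥581M.
Δrequired reserves = 6% × +¥581M = +¥34.86M.
Δexcess reserves = Δreserves − Δrequired = +¥664M − (+¥34.86M) = +¥629.14 million.

+¥629.14 million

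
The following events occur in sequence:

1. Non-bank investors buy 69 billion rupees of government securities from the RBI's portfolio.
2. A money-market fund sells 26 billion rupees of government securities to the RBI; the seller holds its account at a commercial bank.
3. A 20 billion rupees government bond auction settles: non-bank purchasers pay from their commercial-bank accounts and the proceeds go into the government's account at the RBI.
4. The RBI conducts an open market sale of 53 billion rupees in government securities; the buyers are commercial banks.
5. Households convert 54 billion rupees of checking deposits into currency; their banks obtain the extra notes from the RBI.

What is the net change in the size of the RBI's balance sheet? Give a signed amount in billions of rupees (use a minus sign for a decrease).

RBI balance sheet:
  Assets:      Securities −96B
  Liabilities: Bank reserves −170B, Currency in circulation +54B, Government deposits +20B
Commercial banking system:
  Assets:      Reserves at CB −170B, Securities +53B
  Liabilities: Checkable deposits −117B
Change in total RBI assets = -96 billion.

-96 billion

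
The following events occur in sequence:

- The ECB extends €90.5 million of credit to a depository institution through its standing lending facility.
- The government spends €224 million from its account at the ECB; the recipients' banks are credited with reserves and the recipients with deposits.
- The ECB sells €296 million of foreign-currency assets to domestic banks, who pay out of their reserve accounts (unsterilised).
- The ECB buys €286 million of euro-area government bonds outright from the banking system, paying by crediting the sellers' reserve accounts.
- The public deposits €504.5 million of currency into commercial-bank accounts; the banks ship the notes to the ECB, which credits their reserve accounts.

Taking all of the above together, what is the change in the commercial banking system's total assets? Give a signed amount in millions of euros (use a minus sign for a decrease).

+€819 million

Discount-window loan €90.5 million: bank balance sheets expand → +€90.5M.
Government spending €224 million: bank balance sheets expand → +€224M.
FX sale €296 million: just an asset swap on bank balance sheets → 0.
OMO purchase (from banks) €286 million: just an asset swap on bank balance sheets → 0.
Currency deposit €504.5 million: bank balance sheets expand → +€504.5M.
Net: 90.5 + 224 + 0 + 0 + 504.5 = +€819 million.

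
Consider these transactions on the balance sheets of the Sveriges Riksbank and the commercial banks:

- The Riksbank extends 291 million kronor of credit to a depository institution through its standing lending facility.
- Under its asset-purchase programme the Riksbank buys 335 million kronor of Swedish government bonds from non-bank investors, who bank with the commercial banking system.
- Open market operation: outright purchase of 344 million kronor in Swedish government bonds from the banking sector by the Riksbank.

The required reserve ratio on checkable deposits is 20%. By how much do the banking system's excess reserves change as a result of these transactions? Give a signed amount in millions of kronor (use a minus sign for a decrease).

+903 million

Discount-window loan 291 million kronor: reserves +291M, deposits 0.
Asset purchase (from non-banks) 335 million kronor: reserves +335M, deposits +335M.
OMO purchase (from banks) 344 million kronor: reserves +344M, deposits 0.
Totals: Δreserves = +970M, Δdeposits = +335M.
Δrequired reserves = 20% × +335M = +67M.
Δexcess reserves = Δreserves − Δrequired = +970M − (+67M) = +903 million.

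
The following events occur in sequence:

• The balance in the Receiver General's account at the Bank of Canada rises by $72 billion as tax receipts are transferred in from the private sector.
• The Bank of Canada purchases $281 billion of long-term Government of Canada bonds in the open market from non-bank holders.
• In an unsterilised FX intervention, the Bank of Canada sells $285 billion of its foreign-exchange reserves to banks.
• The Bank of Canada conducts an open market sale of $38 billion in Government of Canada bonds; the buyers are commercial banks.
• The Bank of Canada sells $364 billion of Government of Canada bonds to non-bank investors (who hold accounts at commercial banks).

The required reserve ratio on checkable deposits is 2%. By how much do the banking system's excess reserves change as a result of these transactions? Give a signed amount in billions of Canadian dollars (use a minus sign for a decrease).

-$474.9 billion

Government account inflow $72 billion: reserves −$72B, deposits −$72B.
Asset purchase (from non-banks) $281 billion: reserves +$281B, deposits +$281B.
FX sale $285 billion: reserves −$285B, deposits 0.
OMO sale (to banks) $38 billion: reserves −$38B, deposits 0.
Asset sale (to non-banks) $364 billion: reserves −$364B, deposits −$364B.
Totals: Δreserves = −$478B, Δdeposits = −$155B.
Δrequired reserves = 2% × −$155B = −$3.1B.
Δexcess reserves = Δreserves − Δrequired = −$478B − (−$3.1B) = -$474.9 billion.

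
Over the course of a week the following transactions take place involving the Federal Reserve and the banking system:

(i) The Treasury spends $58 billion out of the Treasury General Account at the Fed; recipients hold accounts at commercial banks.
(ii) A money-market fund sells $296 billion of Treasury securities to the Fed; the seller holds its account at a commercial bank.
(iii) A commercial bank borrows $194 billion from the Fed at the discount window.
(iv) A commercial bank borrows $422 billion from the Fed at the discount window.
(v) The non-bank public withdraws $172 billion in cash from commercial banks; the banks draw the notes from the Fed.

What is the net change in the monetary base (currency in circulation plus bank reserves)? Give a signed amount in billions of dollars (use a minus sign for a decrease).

+$970 billion

Fed balance sheet:
  Assets:      Securities +$296B, Loans to banks +$616B
  Liabilities: Bank reserves +$798B, Currency in circulation +$172B, Government deposits −$58B
Commercial banking system:
  Assets:      Reserves at CB +$798B
  Liabilities: Checkable deposits +$182B, Borrowings from CB +$616B
Monetary base = currency + reserves: +$172B + (+$798B) = +$970 billion.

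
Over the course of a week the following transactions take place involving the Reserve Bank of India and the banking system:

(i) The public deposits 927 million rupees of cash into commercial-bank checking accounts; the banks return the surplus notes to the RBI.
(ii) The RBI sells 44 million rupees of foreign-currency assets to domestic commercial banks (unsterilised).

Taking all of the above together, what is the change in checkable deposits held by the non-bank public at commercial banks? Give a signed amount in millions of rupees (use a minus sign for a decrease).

Currency deposit 927 million rupees: non-bank counterparties' bank balances rise → +927M.
FX sale 44 million rupees: the counterparty is a bank, so public deposits are unchanged → 0.
Net: 927 + 0 = +927 million.

+927 million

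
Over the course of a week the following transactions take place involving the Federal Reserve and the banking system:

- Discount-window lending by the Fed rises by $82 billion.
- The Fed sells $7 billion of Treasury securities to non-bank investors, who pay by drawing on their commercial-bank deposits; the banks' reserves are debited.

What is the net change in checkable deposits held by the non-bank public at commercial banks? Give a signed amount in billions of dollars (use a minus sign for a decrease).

-$7 billion

Discount-window loan $82 billion: the counterparty is a bank, so public deposits are unchanged → 0.
Asset sale (to non-banks) $7 billion: non-bank counterparties' bank balances fall → −$7B.
Net: 0 − 7 = -$7 billion.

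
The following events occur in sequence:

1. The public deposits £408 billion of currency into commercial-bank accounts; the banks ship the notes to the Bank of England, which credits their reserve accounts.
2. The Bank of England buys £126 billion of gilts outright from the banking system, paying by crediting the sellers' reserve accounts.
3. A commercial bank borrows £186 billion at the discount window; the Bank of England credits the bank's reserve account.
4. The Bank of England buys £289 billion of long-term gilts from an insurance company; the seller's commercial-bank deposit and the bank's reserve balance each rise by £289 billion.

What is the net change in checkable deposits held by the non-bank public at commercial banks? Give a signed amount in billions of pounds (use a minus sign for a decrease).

+£697 billion

Bank of England balance sheet:
  Assets:      Securities +£415B, Loans to banks +£186B
  Liabilities: Bank reserves +£1009B, Currency in circulation −£408B
Commercial banking system:
  Assets:      Reserves at CB +£1009B, Securities −£126B
  Liabilities: Checkable deposits +£697B, Borrowings from CB +£186B
So the change in checkable deposits held by the non-bank public at commercial banks is +£697 billion.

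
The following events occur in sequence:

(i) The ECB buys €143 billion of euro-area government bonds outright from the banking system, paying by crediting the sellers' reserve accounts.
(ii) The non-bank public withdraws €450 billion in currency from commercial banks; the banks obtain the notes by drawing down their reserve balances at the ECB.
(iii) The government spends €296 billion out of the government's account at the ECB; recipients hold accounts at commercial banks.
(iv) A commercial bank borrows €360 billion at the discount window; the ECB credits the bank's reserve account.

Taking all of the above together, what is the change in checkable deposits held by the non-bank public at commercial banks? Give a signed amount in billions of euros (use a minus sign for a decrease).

-€154 billion

ECB balance sheet:
  Assets:      Securities +€143B, Loans to banks +€360B
  Liabilities: Bank reserves +€349B, Currency in circulation +€450B, Government deposits −€296B
Commercial banking system:
  Assets:      Reserves at CB +€349B, Securities −€143B
  Liabilities: Checkable deposits −€154B, Borrowings from CB +€360B
So the change in checkable deposits held by the non-bank public at commercial banks is -€154 billion.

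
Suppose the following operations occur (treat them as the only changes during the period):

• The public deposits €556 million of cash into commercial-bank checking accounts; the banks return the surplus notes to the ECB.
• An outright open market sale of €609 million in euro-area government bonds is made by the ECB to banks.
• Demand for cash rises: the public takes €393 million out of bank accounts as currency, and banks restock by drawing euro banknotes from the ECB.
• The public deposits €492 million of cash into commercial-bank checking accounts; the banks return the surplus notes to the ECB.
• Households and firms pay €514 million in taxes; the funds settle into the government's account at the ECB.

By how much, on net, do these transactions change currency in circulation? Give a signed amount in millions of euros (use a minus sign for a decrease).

ECB balance sheet:
  Assets:      Securities −€609M
  Liabilities: Bank reserves −€468M, Currency in circulation −€655M, Government deposits +€514M
So the change in currency in circulation is -€655 million.

-€655 million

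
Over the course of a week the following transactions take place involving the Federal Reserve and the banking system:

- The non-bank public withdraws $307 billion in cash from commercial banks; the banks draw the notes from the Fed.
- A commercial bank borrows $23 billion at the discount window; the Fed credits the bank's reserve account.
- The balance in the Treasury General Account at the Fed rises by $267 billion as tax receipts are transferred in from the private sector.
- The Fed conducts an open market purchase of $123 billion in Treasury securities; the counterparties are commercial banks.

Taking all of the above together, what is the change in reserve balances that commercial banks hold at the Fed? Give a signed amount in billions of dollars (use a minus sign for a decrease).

Fed balance sheet:
  Assets:      Securities +$123B, Loans to banks +$23B
  Liabilities: Bank reserves −$428B, Currency in circulation +$307B, Government deposits +$267B
So the change in reserve balances that commercial banks hold at the Fed is -$428 billion.

-$428 billion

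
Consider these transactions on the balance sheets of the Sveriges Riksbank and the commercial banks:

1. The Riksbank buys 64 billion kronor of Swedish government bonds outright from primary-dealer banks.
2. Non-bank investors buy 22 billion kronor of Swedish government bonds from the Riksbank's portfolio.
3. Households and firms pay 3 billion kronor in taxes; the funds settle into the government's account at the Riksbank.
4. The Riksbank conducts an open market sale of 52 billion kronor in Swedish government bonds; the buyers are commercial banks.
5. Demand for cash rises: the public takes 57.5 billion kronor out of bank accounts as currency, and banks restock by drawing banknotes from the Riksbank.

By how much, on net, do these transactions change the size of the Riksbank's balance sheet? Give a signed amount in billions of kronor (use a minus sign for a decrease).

-10 billion

Riksbank balance sheet:
  Assets:      Securities −10B
  Liabilities: Bank reserves −70.5B, Currency in circulation +57.5B, Government deposits +3B
Commercial banking system:
  Assets:      Reserves at CB −70.5B, Securities −12B
  Liabilities: Checkable deposits −82.5B
Change in total Riksbank assets = -10 billion.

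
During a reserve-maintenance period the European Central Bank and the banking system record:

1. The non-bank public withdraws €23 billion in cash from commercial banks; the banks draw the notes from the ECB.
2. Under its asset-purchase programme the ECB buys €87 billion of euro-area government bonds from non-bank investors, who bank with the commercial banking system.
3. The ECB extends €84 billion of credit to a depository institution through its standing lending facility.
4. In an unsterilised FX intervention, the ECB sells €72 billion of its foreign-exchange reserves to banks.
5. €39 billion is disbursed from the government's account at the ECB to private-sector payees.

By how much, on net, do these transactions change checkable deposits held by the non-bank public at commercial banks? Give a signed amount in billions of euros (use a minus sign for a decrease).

+€103 billion

ECB balance sheet:
  Assets:      Securities +€87B, Loans to banks +€84B, Foreign assets −€72B
  Liabilities: Bank reserves +€115B, Currency in circulation +€23B, Government deposits −€39B
Commercial banking system:
  Assets:      Reserves at CB +€115B, Foreign assets +€72B
  Liabilities: Checkable deposits +€103B, Borrowings from CB +€84B
So the change in checkable deposits held by the non-bank public at commercial banks is +€103 billion.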